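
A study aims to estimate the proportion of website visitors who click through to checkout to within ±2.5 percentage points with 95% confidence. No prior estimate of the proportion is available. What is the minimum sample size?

1537

For a proportion with margin E = 0.025 at 95% confidence, z = 1.960.
With no prior estimate, use p = 0.5, which maximizes p(1−p) at 0.25.
n = 0.25 × (z/E)² = 0.25 × (1.960/0.025)² = 1536.64
Round up: n = 1537.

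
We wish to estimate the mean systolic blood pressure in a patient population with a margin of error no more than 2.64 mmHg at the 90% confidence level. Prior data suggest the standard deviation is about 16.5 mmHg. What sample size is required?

106

For a mean, the margin of error is E = z·σ/√n, so n = (zσ/E)².
At 90% confidence, z = 1.645.
n = (1.645 × 16.5 / 2.64)² = 105.70
Round up: n = 106.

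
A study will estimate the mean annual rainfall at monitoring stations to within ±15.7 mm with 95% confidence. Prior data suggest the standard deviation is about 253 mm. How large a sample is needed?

For a mean, the margin of error is E = z·σ/√n, so n = (zσ/E)².
At 95% confidence, z = 1.960.
n = (1.960 × 253 / 15.7)² = 997.59
Round up: n = 998.

998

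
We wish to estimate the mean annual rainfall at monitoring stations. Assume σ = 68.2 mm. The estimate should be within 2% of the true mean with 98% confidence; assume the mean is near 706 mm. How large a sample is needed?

n = 127

For a mean, the margin of error is E = z·σ/√n, so n = (zσ/E)².
At 98% confidence, z = 2.326.
E = 2% of 706 = 14.12 mm.
n = (2.326 × 68.2 / 14.12)² = 126.22
Round up: n = 127.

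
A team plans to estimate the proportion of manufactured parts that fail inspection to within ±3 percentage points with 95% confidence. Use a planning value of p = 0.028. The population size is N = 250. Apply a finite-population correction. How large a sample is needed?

80

For a proportion with margin E = 0.03 at 95% confidence, z = 1.960.
n = p̂(1−p̂)(z/E)² = 0.028 × 0.972 × (1.960/0.03)² = 116.17 — call this n₀.
Finite-population correction with N = 250: n = n₀ / (1 + (n₀−1)/N) = 116.17 / 1.461 = 79.51
Round up: n = 80.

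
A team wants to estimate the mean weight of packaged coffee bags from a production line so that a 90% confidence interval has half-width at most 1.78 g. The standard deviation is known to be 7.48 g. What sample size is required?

For a mean, the margin of error is E = z·σ/√n, so n = (zσ/E)².
At 90% confidence, z = 1.645.
n = (1.645 × 7.48 / 1.78)² = 47.79
Round up: n = 48.

48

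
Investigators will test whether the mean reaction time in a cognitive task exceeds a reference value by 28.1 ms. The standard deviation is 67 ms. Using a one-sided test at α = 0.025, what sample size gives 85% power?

For a one-sample z-test, n = ((z_α + z_β)·σ/δ)².
z_α = 1.960 (one-sided α = 0.025); z_β = 1.036 (power 85% → β = 0.15).
n = (2.996 × 67 / 28.1)² = 51.03
Round up: n = 52.

n = 52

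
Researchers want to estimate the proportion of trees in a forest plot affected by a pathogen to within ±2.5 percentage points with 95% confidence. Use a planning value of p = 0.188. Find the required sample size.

939

For a proportion with margin E = 0.025 at 95% confidence, z = 1.960.
n = p̂(1−p̂)(z/E)² = 0.188 × 0.812 × (1.960/0.025)² = 938.31
Round up: n = 939.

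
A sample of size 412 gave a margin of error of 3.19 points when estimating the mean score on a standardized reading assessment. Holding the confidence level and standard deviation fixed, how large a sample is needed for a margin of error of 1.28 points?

n = 2559

Margin of error scales as 1/√n, so n₂ = n₁·(E₁/E₂)².
n₂ = 412 × (3.19/1.28)² = 412 × 6.211 = 2558.93
Round up: n₂ = 2559.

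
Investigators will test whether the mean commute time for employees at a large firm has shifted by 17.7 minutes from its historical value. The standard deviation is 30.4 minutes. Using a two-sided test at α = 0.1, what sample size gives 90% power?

For a one-sample z-test, n = ((z_{α/2} + z_β)·σ/δ)².
z_{α/2} = 1.645 (two-sided α = 0.1); z_β = 1.282 (power 90% → β = 0.1).
n = (2.927 × 30.4 / 17.7)² = 25.27
Round up: n = 26.

n = 26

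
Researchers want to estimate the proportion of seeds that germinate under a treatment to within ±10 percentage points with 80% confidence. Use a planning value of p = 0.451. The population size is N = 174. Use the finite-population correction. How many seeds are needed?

34

For a proportion with margin E = 0.1 at 80% confidence, z = 1.282.
n = p̂(1−p̂)(z/E)² = 0.451 × 0.549 × (1.282/0.1)² = 40.69 — call this n₀.
Finite-population correction with N = 174: n = n₀ / (1 + (n₀−1)/N) = 40.69 / 1.228 = 33.14
Round up: n = 34.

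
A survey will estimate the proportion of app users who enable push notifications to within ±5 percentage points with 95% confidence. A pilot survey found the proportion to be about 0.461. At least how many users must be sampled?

For a proportion with margin E = 0.05 at 95% confidence, z = 1.960.
n = p̂(1−p̂)(z/E)² = 0.461 × 0.539 × (1.960/0.05)² = 381.82
Round up: n = 382.

382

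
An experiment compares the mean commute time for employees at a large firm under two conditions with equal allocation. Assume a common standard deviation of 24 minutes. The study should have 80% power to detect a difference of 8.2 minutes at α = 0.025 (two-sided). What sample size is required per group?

163 per group

For two equal groups, n per group = 2·((z_{α/2} + z_β)·σ/δ)².
z_{α/2} = 2.241; z_β = 0.842 (power 80%).
n = 2 × (3.083 × 24 / 8.2)² = 2 × 81.42 = 162.84
Round up: n = 163 per group.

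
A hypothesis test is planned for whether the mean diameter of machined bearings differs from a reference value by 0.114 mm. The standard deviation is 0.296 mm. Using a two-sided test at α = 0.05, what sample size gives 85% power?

For a one-sample z-test, n = ((z_{α/2} + z_β)·σ/δ)².
z_{α/2} = 1.960 (two-sided α = 0.05); z_β = 1.036 (power 85% → β = 0.15).
n = (2.996 × 0.296 / 0.114)² = 60.51
Round up: n = 61.

61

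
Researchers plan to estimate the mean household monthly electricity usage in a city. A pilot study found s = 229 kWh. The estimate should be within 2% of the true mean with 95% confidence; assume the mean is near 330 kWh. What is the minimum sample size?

For a mean, the margin of error is E = z·σ/√n, so n = (zσ/E)².
At 95% confidence, z = 1.960.
E = 2% of 330 = 6.6 kWh.
n = (1.960 × 229 / 6.6)² = 4624.82
Round up: n = 4625.

n = 4625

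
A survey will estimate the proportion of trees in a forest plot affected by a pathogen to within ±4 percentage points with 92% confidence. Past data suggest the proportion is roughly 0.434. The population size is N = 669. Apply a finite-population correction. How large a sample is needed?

277

For a proportion with margin E = 0.04 at 92% confidence, z = 1.751.
n = p̂(1−p̂)(z/E)² = 0.434 × 0.566 × (1.751/0.04)² = 470.72 — call this n₀.
Finite-population correction with N = 669: n = n₀ / (1 + (n₀−1)/N) = 470.72 / 1.702 = 276.57
Round up: n = 277.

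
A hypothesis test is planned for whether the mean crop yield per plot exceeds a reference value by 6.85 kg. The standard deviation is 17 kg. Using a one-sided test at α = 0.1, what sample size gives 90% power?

For a one-sample z-test, n = ((z_α + z_β)·σ/δ)².
z_α = 1.282 (one-sided α = 0.1); z_β = 1.282 (power 90% → β = 0.1).
n = (2.564 × 17 / 6.85)² = 40.49
Round up: n = 41.

41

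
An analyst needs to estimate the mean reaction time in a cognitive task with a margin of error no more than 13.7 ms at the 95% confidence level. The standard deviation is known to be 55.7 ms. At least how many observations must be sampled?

For a mean, the margin of error is E = z·σ/√n, so n = (zσ/E)².
At 95% confidence, z = 1.960.
n = (1.960 × 55.7 / 13.7)² = 63.50
Round up: n = 64.

64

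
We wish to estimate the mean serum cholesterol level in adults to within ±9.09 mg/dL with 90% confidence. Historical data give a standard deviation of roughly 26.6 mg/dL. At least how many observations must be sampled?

24

For a mean, the margin of error is E = z·σ/√n, so n = (zσ/E)².
At 90% confidence, z = 1.645.
n = (1.645 × 26.6 / 9.09)² = 23.17
Round up: n = 24.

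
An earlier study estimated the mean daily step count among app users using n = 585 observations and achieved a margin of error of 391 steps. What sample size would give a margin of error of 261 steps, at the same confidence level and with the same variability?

Margin of error scales as 1/√n, so n₂ = n₁·(E₁/E₂)².
n₂ = 585 × (391/261)² = 585 × 2.244 = 1312.74
Round up: n₂ = 1313.

n = 1313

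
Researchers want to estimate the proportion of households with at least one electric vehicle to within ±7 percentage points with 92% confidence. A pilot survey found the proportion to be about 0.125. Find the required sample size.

n = 69

For a proportion with margin E = 0.07 at 92% confidence, z = 1.751.
n = p̂(1−p̂)(z/E)² = 0.125 × 0.875 × (1.751/0.07)² = 68.44
Round up: n = 69.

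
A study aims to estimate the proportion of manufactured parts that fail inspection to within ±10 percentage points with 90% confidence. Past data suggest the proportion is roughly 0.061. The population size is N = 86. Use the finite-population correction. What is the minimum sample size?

14

For a proportion with margin E = 0.1 at 90% confidence, z = 1.645.
n = p̂(1−p̂)(z/E)² = 0.061 × 0.939 × (1.645/0.1)² = 15.50 — call this n₀.
Finite-population correction with N = 86: n = n₀ / (1 + (n₀−1)/N) = 15.50 / 1.169 = 13.26
Round up: n = 14.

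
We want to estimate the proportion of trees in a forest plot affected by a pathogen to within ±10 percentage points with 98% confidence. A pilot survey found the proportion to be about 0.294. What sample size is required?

113

For a proportion with margin E = 0.1 at 98% confidence, z = 2.326.
n = p̂(1−p̂)(z/E)² = 0.294 × 0.706 × (2.326/0.1)² = 112.30
Round up: n = 113.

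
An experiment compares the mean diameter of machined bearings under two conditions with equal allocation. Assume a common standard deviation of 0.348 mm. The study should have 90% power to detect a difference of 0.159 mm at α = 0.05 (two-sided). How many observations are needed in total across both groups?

For two equal groups, n per group = 2·((z_{α/2} + z_β)·σ/δ)².
z_{α/2} = 1.960; z_β = 1.282 (power 90%).
n = 2 × (3.242 × 0.348 / 0.159)² = 2 × 50.35 = 100.70
Round up: n = 101 per group.
Total across both groups: 2 × 101 = 202.

202 total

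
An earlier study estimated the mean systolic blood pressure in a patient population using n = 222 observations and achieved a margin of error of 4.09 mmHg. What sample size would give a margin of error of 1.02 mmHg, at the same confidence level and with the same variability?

3570

Margin of error scales as 1/√n, so n₂ = n₁·(E₁/E₂)².
n₂ = 222 × (4.09/1.02)² = 222 × 16.08 = 3569.76
Round up: n₂ = 3570.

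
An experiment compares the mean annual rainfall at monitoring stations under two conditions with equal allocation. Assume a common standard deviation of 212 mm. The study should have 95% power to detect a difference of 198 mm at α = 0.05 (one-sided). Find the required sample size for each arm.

25 per group

For two equal groups, n per group = 2·((z_α + z_β)·σ/δ)².
z_α = 1.645; z_β = 1.645 (power 95%).
n = 2 × (3.290 × 212 / 198)² = 2 × 12.41 = 24.82
Round up: n = 25 per group.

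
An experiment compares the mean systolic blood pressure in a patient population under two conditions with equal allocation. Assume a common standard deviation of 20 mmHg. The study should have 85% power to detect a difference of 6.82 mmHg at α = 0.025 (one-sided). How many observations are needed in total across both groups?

For two equal groups, n per group = 2·((z_α + z_β)·σ/δ)².
z_α = 1.960; z_β = 1.036 (power 85%).
n = 2 × (2.996 × 20 / 6.82)² = 2 × 77.19 = 154.38
Round up: n = 155 per group.
Total across both groups: 2 × 155 = 310.

310 total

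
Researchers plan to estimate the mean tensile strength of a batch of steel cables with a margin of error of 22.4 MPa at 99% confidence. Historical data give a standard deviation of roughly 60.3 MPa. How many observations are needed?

n = 49

For a mean, the margin of error is E = z·σ/√n, so n = (zσ/E)².
At 99% confidence, z = 2.576.
n = (2.576 × 60.3 / 22.4)² = 48.09
Round up: n = 49.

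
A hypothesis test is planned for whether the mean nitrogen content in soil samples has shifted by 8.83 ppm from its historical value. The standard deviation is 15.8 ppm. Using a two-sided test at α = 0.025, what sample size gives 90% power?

For a one-sample z-test, n = ((z_{α/2} + z_β)·σ/δ)².
z_{α/2} = 2.241 (two-sided α = 0.025); z_β = 1.282 (power 90% → β = 0.1).
n = (3.523 × 15.8 / 8.83)² = 39.74
Round up: n = 40.

n = 40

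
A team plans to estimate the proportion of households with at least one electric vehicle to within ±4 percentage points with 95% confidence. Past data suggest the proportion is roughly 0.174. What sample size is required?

For a proportion with margin E = 0.04 at 95% confidence, z = 1.960.
n = p̂(1−p̂)(z/E)² = 0.174 × 0.826 × (1.960/0.04)² = 345.08
Round up: n = 346.

346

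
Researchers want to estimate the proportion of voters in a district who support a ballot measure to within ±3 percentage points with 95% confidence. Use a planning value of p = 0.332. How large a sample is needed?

For a proportion with margin E = 0.03 at 95% confidence, z = 1.960.
n = p̂(1−p̂)(z/E)² = 0.332 × 0.668 × (1.960/0.03)² = 946.64
Round up: n = 947.

947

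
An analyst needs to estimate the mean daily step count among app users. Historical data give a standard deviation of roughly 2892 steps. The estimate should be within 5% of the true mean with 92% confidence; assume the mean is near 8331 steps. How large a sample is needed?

148

For a mean, the margin of error is E = z·σ/√n, so n = (zσ/E)².
At 92% confidence, z = 1.751.
E = 5% of 8331 = 416.6 steps.
n = (1.751 × 2892 / 416.6)² = 147.79
Round up: n = 148.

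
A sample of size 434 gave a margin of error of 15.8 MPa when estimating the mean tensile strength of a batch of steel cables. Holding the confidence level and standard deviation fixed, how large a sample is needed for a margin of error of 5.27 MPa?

3902

Margin of error scales as 1/√n, so n₂ = n₁·(E₁/E₂)².
n₂ = 434 × (15.8/5.27)² = 434 × 8.989 = 3901.23
Round up: n₂ = 3902.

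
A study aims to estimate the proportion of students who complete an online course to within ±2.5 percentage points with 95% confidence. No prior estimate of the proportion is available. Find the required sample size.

For a proportion with margin E = 0.025 at 95% confidence, z = 1.960.
With no prior estimate, use p = 0.5, which maximizes p(1−p) at 0.25.
n = 0.25 × (z/E)² = 0.25 × (1.960/0.025)² = 1536.64
Round up: n = 1537.

n = 1537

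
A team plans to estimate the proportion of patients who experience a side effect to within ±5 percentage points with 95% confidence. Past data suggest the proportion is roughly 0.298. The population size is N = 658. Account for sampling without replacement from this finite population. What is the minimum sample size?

For a proportion with margin E = 0.05 at 95% confidence, z = 1.960.
n = p̂(1−p̂)(z/E)² = 0.298 × 0.702 × (1.960/0.05)² = 321.46 — call this n₀.
Finite-population correction with N = 658: n = n₀ / (1 + (n₀−1)/N) = 321.46 / 1.487 = 216.18
Round up: n = 217.

217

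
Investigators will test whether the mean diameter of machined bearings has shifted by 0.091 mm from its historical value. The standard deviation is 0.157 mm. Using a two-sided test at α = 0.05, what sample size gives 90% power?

32

For a one-sample z-test, n = ((z_{α/2} + z_β)·σ/δ)².
z_{α/2} = 1.960 (two-sided α = 0.05); z_β = 1.282 (power 90% → β = 0.1).
n = (3.242 × 0.157 / 0.091)² = 31.29
Round up: n = 32.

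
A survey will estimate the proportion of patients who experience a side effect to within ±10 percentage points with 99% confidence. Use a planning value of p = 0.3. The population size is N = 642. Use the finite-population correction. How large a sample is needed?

For a proportion with margin E = 0.1 at 99% confidence, z = 2.576.
n = p̂(1−p̂)(z/E)² = 0.3 × 0.7 × (2.576/0.1)² = 139.35 — call this n₀.
Finite-population correction with N = 642: n = n₀ / (1 + (n₀−1)/N) = 139.35 / 1.215 = 114.69
Round up: n = 115.

115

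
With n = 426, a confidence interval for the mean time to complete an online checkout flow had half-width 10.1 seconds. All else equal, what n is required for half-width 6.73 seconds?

Margin of error scales as 1/√n, so n₂ = n₁·(E₁/E₂)².
n₂ = 426 × (10.1/6.73)² = 426 × 2.252 = 959.35
Round up: n₂ = 960.

960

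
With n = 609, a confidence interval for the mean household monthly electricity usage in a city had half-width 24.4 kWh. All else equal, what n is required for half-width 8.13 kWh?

Margin of error scales as 1/√n, so n₂ = n₁·(E₁/E₂)².
n₂ = 609 × (24.4/8.13)² = 609 × 9.007 = 5485.26
Round up: n₂ = 5486.

5486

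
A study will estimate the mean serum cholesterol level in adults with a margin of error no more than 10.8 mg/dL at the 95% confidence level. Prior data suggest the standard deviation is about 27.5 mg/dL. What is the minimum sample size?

For a mean, the margin of error is E = z·σ/√n, so n = (zσ/E)².
At 95% confidence, z = 1.960.
n = (1.960 × 27.5 / 10.8)² = 24.91
Round up: n = 25.

25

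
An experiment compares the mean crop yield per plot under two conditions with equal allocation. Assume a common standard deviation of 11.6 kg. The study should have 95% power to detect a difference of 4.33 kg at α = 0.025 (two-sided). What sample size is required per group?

217 per group

For two equal groups, n per group = 2·((z_{α/2} + z_β)·σ/δ)².
z_{α/2} = 2.241; z_β = 1.645 (power 95%).
n = 2 × (3.886 × 11.6 / 4.33)² = 2 × 108.38 = 216.76
Round up: n = 217 per group.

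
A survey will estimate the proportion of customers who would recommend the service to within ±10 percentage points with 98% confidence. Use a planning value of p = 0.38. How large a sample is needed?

128

For a proportion with margin E = 0.1 at 98% confidence, z = 2.326.
n = p̂(1−p̂)(z/E)² = 0.38 × 0.62 × (2.326/0.1)² = 127.47
Round up: n = 128.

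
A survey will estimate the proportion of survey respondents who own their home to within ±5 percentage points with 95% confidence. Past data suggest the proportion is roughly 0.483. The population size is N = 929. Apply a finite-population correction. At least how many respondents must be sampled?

For a proportion with margin E = 0.05 at 95% confidence, z = 1.960.
n = p̂(1−p̂)(z/E)² = 0.483 × 0.517 × (1.960/0.05)² = 383.72 — call this n₀.
Finite-population correction with N = 929: n = n₀ / (1 + (n₀−1)/N) = 383.72 / 1.412 = 271.76
Round up: n = 272.

n = 272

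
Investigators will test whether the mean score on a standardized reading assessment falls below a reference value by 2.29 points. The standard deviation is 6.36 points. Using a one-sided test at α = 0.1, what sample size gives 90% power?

51

For a one-sample z-test, n = ((z_α + z_β)·σ/δ)².
z_α = 1.282 (one-sided α = 0.1); z_β = 1.282 (power 90% → β = 0.1).
n = (2.564 × 6.36 / 2.29)² = 50.71
Round up: n = 51.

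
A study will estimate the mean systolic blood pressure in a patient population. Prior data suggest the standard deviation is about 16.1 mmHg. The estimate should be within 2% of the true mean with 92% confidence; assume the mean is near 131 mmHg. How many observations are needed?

116

For a mean, the margin of error is E = z·σ/√n, so n = (zσ/E)².
At 92% confidence, z = 1.751.
E = 2% of 131 = 2.62 mmHg.
n = (1.751 × 16.1 / 2.62)² = 115.78
Round up: n = 116.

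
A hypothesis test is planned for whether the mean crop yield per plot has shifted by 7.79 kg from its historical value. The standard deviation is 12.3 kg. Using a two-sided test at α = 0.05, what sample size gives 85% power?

For a one-sample z-test, n = ((z_{α/2} + z_β)·σ/δ)².
z_{α/2} = 1.960 (two-sided α = 0.05); z_β = 1.036 (power 85% → β = 0.15).
n = (2.996 × 12.3 / 7.79)² = 22.38
Round up: n = 23.

n = 23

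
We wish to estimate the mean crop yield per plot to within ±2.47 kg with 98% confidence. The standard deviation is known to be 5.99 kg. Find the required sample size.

32

For a mean, the margin of error is E = z·σ/√n, so n = (zσ/E)².
At 98% confidence, z = 2.326.
n = (2.326 × 5.99 / 2.47)² = 31.82
Round up: n = 32.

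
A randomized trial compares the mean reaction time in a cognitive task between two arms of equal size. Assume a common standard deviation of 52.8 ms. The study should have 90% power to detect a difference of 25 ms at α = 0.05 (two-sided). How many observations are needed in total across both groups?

188 total

For two equal groups, n per group = 2·((z_{α/2} + z_β)·σ/δ)².
z_{α/2} = 1.960; z_β = 1.282 (power 90%).
n = 2 × (3.242 × 52.8 / 25)² = 2 × 46.88 = 93.76
Round up: n = 94 per group.
Total across both groups: 2 × 94 = 188.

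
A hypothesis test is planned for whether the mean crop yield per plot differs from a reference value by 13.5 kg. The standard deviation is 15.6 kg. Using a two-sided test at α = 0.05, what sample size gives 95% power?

For a one-sample z-test, n = ((z_{α/2} + z_β)·σ/δ)².
z_{α/2} = 1.960 (two-sided α = 0.05); z_β = 1.645 (power 95% → β = 0.05).
n = (3.605 × 15.6 / 13.5)² = 17.35
Round up: n = 18.

18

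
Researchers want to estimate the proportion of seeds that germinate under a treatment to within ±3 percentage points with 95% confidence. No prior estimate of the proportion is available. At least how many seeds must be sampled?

1068

For a proportion with margin E = 0.03 at 95% confidence, z = 1.960.
With no prior estimate, use p = 0.5, which maximizes p(1−p) at 0.25.
n = 0.25 × (z/E)² = 0.25 × (1.960/0.03)² = 1067.11
Round up: n = 1068.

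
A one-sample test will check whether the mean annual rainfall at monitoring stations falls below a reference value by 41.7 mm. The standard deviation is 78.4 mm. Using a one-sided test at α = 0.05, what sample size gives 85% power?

26

For a one-sample z-test, n = ((z_α + z_β)·σ/δ)².
z_α = 1.645 (one-sided α = 0.05); z_β = 1.036 (power 85% → β = 0.15).
n = (2.681 × 78.4 / 41.7)² = 25.41
Round up: n = 26.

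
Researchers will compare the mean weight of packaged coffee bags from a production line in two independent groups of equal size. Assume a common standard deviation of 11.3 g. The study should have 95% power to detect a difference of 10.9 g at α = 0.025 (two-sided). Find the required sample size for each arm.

For two equal groups, n per group = 2·((z_{α/2} + z_β)·σ/δ)².
z_{α/2} = 2.241; z_β = 1.645 (power 95%).
n = 2 × (3.886 × 11.3 / 10.9)² = 2 × 16.23 = 32.46
Round up: n = 33 per group.

33 per group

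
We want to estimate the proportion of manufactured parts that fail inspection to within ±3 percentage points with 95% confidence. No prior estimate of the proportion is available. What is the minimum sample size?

For a proportion with margin E = 0.03 at 95% confidence, z = 1.960.
With no prior estimate, use p = 0.5, which maximizes p(1−p) at 0.25.
n = 0.25 × (z/E)² = 0.25 × (1.960/0.03)² = 1067.11
Round up: n = 1068.

1068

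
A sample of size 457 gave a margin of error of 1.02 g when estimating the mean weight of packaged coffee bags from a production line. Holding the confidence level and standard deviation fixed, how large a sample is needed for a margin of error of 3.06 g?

51

Margin of error scales as 1/√n, so n₂ = n₁·(E₁/E₂)².
n₂ = 457 × (1.02/3.06)² = 457 × 0.1111 = 50.77
Round up: n₂ = 51.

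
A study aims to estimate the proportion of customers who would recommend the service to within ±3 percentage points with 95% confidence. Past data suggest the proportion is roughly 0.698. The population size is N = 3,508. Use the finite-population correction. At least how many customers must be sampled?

For a proportion with margin E = 0.03 at 95% confidence, z = 1.960.
n = p̂(1−p̂)(z/E)² = 0.698 × 0.302 × (1.960/0.03)² = 899.77 — call this n₀.
Finite-population correction with N = 3,508: n = n₀ / (1 + (n₀−1)/N) = 899.77 / 1.256 = 716.38
Round up: n = 717.

n = 717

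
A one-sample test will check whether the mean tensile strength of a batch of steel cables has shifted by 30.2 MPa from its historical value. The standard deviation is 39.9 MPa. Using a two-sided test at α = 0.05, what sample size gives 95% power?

23

For a one-sample z-test, n = ((z_{α/2} + z_β)·σ/δ)².
z_{α/2} = 1.960 (two-sided α = 0.05); z_β = 1.645 (power 95% → β = 0.05).
n = (3.605 × 39.9 / 30.2)² = 22.69
Round up: n = 23.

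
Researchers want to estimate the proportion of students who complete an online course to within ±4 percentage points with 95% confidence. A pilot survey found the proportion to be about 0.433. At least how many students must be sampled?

For a proportion with margin E = 0.04 at 95% confidence, z = 1.960.
n = p̂(1−p̂)(z/E)² = 0.433 × 0.567 × (1.960/0.04)² = 589.47
Round up: n = 590.

590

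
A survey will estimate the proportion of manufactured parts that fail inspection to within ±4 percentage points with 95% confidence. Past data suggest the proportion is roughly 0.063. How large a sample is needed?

n = 142

For a proportion with margin E = 0.04 at 95% confidence, z = 1.960.
n = p̂(1−p̂)(z/E)² = 0.063 × 0.937 × (1.960/0.04)² = 141.73
Round up: n = 142.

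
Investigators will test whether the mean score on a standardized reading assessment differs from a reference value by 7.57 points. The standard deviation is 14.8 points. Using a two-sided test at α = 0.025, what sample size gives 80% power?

For a one-sample z-test, n = ((z_{α/2} + z_β)·σ/δ)².
z_{α/2} = 2.241 (two-sided α = 0.025); z_β = 0.842 (power 80% → β = 0.2).
n = (3.083 × 14.8 / 7.57)² = 36.33
Round up: n = 37.

37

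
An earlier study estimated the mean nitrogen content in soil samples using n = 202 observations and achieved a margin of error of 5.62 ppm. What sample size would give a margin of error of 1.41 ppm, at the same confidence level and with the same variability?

Margin of error scales as 1/√n, so n₂ = n₁·(E₁/E₂)².
n₂ = 202 × (5.62/1.41)² = 202 × 15.89 = 3209.78
Round up: n₂ = 3210.

n = 3210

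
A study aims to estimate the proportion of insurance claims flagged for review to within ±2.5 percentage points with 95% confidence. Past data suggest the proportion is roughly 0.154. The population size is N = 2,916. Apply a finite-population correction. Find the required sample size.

For a proportion with margin E = 0.025 at 95% confidence, z = 1.960.
n = p̂(1−p̂)(z/E)² = 0.154 × 0.846 × (1.960/0.025)² = 800.80 — call this n₀.
Finite-population correction with N = 2,916: n = n₀ / (1 + (n₀−1)/N) = 800.80 / 1.274 = 628.57
Round up: n = 629.

629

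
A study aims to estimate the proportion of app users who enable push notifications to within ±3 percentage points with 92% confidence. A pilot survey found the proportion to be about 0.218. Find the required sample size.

581

For a proportion with margin E = 0.03 at 92% confidence, z = 1.751.
n = p̂(1−p̂)(z/E)² = 0.218 × 0.782 × (1.751/0.03)² = 580.76
Round up: n = 581.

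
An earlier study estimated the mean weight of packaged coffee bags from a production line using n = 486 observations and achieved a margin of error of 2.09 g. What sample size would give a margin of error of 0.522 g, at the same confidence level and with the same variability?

7791

Margin of error scales as 1/√n, so n₂ = n₁·(E₁/E₂)².
n₂ = 486 × (2.09/0.522)² = 486 × 16.03 = 7790.58
Round up: n₂ = 7791.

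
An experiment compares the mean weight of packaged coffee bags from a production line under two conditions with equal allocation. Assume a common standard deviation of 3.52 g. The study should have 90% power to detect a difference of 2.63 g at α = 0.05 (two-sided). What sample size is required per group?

For two equal groups, n per group = 2·((z_{α/2} + z_β)·σ/δ)².
z_{α/2} = 1.960; z_β = 1.282 (power 90%).
n = 2 × (3.242 × 3.52 / 2.63)² = 2 × 18.83 = 37.66
Round up: n = 38 per group.

38 per group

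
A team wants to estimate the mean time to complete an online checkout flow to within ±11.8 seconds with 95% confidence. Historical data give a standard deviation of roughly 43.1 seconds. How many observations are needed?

For a mean, the margin of error is E = z·σ/√n, so n = (zσ/E)².
At 95% confidence, z = 1.960.
n = (1.960 × 43.1 / 11.8)² = 51.25
Round up: n = 52.

52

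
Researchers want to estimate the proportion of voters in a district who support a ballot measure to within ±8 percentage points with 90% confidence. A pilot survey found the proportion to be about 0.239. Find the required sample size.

For a proportion with margin E = 0.08 at 90% confidence, z = 1.645.
n = p̂(1−p̂)(z/E)² = 0.239 × 0.761 × (1.645/0.08)² = 76.90
Round up: n = 77.

77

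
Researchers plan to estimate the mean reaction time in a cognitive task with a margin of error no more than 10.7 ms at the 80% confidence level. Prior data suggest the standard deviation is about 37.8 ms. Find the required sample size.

For a mean, the margin of error is E = z·σ/√n, so n = (zσ/E)².
At 80% confidence, z = 1.282.
n = (1.282 × 37.8 / 10.7)² = 20.51
Round up: n = 21.

21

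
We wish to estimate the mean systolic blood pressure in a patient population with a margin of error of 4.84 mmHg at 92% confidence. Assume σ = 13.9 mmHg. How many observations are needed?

26

For a mean, the margin of error is E = z·σ/√n, so n = (zσ/E)².
At 92% confidence, z = 1.751.
n = (1.751 × 13.9 / 4.84)² = 25.29
Round up: n = 26.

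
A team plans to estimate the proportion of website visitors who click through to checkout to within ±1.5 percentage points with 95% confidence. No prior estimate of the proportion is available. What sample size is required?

For a proportion with margin E = 0.015 at 95% confidence, z = 1.960.
With no prior estimate, use p = 0.5, which maximizes p(1−p) at 0.25.
n = 0.25 × (z/E)² = 0.25 × (1.960/0.015)² = 4268.44
Round up: n = 4269.

4269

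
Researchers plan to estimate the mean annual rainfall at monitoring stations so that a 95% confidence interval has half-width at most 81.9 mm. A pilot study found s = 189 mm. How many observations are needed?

For a mean, the margin of error is E = z·σ/√n, so n = (zσ/E)².
At 95% confidence, z = 1.960.
n = (1.960 × 189 / 81.9)² = 20.46
Round up: n = 21.

n = 21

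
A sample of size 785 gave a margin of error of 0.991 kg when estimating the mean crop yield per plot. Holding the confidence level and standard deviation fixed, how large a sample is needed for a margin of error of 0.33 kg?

Margin of error scales as 1/√n, so n₂ = n₁·(E₁/E₂)².
n₂ = 785 × (0.991/0.33)² = 785 × 9.018 = 7079.13
Round up: n₂ = 7080.

7080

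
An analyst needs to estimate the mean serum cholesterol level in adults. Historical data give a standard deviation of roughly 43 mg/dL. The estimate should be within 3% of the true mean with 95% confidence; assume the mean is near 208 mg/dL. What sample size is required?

For a mean, the margin of error is E = z·σ/√n, so n = (zσ/E)².
At 95% confidence, z = 1.960.
E = 3% of 208 = 6.24 mg/dL.
n = (1.960 × 43 / 6.24)² = 182.42
Round up: n = 183.

183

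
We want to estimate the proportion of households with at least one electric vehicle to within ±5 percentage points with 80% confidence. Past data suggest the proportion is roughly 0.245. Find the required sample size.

122

For a proportion with margin E = 0.05 at 80% confidence, z = 1.282.
n = p̂(1−p̂)(z/E)² = 0.245 × 0.755 × (1.282/0.05)² = 121.60
Round up: n = 122.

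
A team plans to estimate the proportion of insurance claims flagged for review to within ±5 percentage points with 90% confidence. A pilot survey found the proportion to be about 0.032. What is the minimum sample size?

For a proportion with margin E = 0.05 at 90% confidence, z = 1.645.
n = p̂(1−p̂)(z/E)² = 0.032 × 0.968 × (1.645/0.05)² = 33.53
Round up: n = 34.

34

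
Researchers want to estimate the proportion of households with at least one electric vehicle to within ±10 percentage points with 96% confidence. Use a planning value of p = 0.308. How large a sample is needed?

90

For a proportion with margin E = 0.1 at 96% confidence, z = 2.054.
n = p̂(1−p̂)(z/E)² = 0.308 × 0.692 × (2.054/0.1)² = 89.92
Round up: n = 90.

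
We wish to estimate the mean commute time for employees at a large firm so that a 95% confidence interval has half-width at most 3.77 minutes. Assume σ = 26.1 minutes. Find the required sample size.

185

For a mean, the margin of error is E = z·σ/√n, so n = (zσ/E)².
At 95% confidence, z = 1.960.
n = (1.960 × 26.1 / 3.77)² = 184.12
Round up: n = 185.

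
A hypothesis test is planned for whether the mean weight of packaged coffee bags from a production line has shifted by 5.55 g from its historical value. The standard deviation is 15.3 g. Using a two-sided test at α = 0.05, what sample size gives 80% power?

n = 60

For a one-sample z-test, n = ((z_{α/2} + z_β)·σ/δ)².
z_{α/2} = 1.960 (two-sided α = 0.05); z_β = 0.842 (power 80% → β = 0.2).
n = (2.802 × 15.3 / 5.55)² = 59.67
Round up: n = 60.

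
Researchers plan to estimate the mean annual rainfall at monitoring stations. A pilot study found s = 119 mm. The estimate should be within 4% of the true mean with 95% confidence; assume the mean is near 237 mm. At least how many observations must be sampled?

n = 606

For a mean, the margin of error is E = z·σ/√n, so n = (zσ/E)².
At 95% confidence, z = 1.960.
E = 4% of 237 = 9.48 mm.
n = (1.960 × 119 / 9.48)² = 605.33
Round up: n = 606.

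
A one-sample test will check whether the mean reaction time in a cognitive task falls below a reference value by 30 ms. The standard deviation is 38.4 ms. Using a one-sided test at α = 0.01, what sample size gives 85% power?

n = 19

For a one-sample z-test, n = ((z_α + z_β)·σ/δ)².
z_α = 2.326 (one-sided α = 0.01); z_β = 1.036 (power 85% → β = 0.15).
n = (3.362 × 38.4 / 30)² = 18.52
Round up: n = 19.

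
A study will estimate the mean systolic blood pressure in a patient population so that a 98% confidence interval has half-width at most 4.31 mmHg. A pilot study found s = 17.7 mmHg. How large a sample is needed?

For a mean, the margin of error is E = z·σ/√n, so n = (zσ/E)².
At 98% confidence, z = 2.326.
n = (2.326 × 17.7 / 4.31)² = 91.25
Round up: n = 92.

92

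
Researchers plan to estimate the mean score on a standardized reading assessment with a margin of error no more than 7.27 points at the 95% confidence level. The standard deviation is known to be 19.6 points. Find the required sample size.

For a mean, the margin of error is E = z·σ/√n, so n = (zσ/E)².
At 95% confidence, z = 1.960.
n = (1.960 × 19.6 / 7.27)² = 27.92
Round up: n = 28.

28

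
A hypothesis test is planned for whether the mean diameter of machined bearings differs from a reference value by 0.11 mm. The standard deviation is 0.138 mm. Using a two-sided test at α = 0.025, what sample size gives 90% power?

20

For a one-sample z-test, n = ((z_{α/2} + z_β)·σ/δ)².
z_{α/2} = 2.241 (two-sided α = 0.025); z_β = 1.282 (power 90% → β = 0.1).
n = (3.523 × 0.138 / 0.11)² = 19.53
Round up: n = 20.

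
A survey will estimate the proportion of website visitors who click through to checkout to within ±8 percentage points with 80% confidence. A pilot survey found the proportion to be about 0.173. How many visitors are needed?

For a proportion with margin E = 0.08 at 80% confidence, z = 1.282.
n = p̂(1−p̂)(z/E)² = 0.173 × 0.827 × (1.282/0.08)² = 36.74
Round up: n = 37.

n = 37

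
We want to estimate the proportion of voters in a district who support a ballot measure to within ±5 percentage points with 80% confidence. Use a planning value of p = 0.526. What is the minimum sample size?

164

For a proportion with margin E = 0.05 at 80% confidence, z = 1.282.
n = p̂(1−p̂)(z/E)² = 0.526 × 0.474 × (1.282/0.05)² = 163.91
Round up: n = 164.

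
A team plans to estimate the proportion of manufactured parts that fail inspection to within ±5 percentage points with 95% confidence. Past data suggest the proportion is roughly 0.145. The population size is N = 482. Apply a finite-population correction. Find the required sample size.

n = 137

For a proportion with margin E = 0.05 at 95% confidence, z = 1.960.
n = p̂(1−p̂)(z/E)² = 0.145 × 0.855 × (1.960/0.05)² = 190.50 — call this n₀.
Finite-population correction with N = 482: n = n₀ / (1 + (n₀−1)/N) = 190.50 / 1.393 = 136.76
Round up: n = 137.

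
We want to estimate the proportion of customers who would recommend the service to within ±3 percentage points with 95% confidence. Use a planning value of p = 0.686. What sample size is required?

For a proportion with margin E = 0.03 at 95% confidence, z = 1.960.
n = p̂(1−p̂)(z/E)² = 0.686 × 0.314 × (1.960/0.03)² = 919.44
Round up: n = 920.

920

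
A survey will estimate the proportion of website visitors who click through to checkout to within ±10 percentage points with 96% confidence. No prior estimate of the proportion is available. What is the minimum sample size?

For a proportion with margin E = 0.1 at 96% confidence, z = 2.054.
With no prior estimate, use p = 0.5, which maximizes p(1−p) at 0.25.
n = 0.25 × (z/E)² = 0.25 × (2.054/0.1)² = 105.47
Round up: n = 106.

106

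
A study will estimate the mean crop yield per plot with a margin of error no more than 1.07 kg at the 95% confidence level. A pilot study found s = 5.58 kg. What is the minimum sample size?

105

For a mean, the margin of error is E = z·σ/√n, so n = (zσ/E)².
At 95% confidence, z = 1.960.
n = (1.960 × 5.58 / 1.07)² = 104.48
Round up: n = 105.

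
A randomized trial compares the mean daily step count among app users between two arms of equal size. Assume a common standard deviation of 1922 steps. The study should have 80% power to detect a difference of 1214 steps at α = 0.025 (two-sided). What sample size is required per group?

For two equal groups, n per group = 2·((z_{α/2} + z_β)·σ/δ)².
z_{α/2} = 2.241; z_β = 0.842 (power 80%).
n = 2 × (3.083 × 1922 / 1214)² = 2 × 23.82 = 47.64
Round up: n = 48 per group.

48 per group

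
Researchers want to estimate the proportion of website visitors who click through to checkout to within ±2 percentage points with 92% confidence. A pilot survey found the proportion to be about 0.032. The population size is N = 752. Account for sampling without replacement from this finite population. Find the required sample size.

181

For a proportion with margin E = 0.02 at 92% confidence, z = 1.751.
n = p̂(1−p̂)(z/E)² = 0.032 × 0.968 × (1.751/0.02)² = 237.43 — call this n₀.
Finite-population correction with N = 752: n = n₀ / (1 + (n₀−1)/N) = 237.43 / 1.314 = 180.69
Round up: n = 181.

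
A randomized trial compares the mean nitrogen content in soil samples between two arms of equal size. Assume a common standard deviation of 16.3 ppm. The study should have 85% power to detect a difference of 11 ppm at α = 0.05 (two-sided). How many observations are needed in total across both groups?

For two equal groups, n per group = 2·((z_{α/2} + z_β)·σ/δ)².
z_{α/2} = 1.960; z_β = 1.036 (power 85%).
n = 2 × (2.996 × 16.3 / 11)² = 2 × 19.71 = 39.42
Round up: n = 40 per group.
Total across both groups: 2 × 40 = 80.

80 total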